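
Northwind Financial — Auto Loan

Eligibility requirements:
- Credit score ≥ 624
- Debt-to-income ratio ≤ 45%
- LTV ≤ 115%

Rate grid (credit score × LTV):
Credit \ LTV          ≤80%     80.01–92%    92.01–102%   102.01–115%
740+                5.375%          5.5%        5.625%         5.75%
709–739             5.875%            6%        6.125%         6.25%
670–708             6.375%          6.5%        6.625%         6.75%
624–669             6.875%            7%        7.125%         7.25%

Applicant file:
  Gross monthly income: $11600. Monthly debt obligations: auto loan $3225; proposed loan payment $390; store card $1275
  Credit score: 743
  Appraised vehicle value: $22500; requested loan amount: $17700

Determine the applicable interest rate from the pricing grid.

5.375%

Credit score 743 ≥ 624; Total monthly debts = (3,225 + 390 + 1,275) = 4,890. Debt-to-income = 4,890/11,600 = 42.2% — meets 45% limit
LTV = 17,700/22,500 = 78.7% ≤ 115%
Row: 743 falls in 740+. Column: 78.7% falls in ≤80%. Rate = 5.375%.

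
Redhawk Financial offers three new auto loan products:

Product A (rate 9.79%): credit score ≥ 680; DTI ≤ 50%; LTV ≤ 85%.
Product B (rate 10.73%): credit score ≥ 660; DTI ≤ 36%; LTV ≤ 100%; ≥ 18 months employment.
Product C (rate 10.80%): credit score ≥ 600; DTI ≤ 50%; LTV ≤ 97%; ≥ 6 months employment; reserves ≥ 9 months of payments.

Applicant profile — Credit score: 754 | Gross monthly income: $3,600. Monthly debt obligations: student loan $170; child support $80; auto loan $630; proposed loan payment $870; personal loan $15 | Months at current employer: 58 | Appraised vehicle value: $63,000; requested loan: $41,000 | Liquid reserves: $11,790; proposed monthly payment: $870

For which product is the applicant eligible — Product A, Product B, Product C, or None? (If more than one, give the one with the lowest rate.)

Product A

Total debts = (170 + 80 + 630 + 870 + 15) = 1,765; DTI = 1,765/3,600 = 49%.
LTV = 41,000/63,000 = 65.1%.
Reserves = 11,790/870 = 13.6 months.
Product A: score 754 ≥ 680; DTI 49% ≤ 50%; LTV 65.1% ≤ 85% → qualifies.
Product B: score 754 ≥ 660; DTI 49% > 36%; LTV 65.1% ≤ 100%; employment 58 ≥ 18 mo → does not qualify.
Product C: score 754 ≥ 600; DTI 49% ≤ 50%; LTV 65.1% ≤ 97%; employment 58 ≥ 6 mo; reserves 13.6 ≥ 9 mo → qualifies.
Qualifying: Product A, Product C. Lowest rate is 9.79% → Product A.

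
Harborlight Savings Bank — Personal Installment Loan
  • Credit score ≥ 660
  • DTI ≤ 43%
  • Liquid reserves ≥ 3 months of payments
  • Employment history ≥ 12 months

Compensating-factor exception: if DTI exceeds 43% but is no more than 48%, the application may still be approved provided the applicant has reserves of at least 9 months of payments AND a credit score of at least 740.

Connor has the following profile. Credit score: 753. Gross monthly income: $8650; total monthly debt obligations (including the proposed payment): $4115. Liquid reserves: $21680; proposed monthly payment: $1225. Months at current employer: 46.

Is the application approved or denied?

Approved

Credit score 753 ≥ 660 (meets base)
DTI = 4,115/8,650 = 47.6% > 43% — standard DTI limit exceeded.
Liquid reserves cover 21,680/1,225 = 17.7 months — ≥ 3 required
Employment 46 ≥ 12 months
DTI 47.6% is within the 43%–48% exception band; checking compensating factors.
Override check — reserves: 17.7 mo (ok); score: 753 (ok).
Both override conditions satisfied; DTI exception granted.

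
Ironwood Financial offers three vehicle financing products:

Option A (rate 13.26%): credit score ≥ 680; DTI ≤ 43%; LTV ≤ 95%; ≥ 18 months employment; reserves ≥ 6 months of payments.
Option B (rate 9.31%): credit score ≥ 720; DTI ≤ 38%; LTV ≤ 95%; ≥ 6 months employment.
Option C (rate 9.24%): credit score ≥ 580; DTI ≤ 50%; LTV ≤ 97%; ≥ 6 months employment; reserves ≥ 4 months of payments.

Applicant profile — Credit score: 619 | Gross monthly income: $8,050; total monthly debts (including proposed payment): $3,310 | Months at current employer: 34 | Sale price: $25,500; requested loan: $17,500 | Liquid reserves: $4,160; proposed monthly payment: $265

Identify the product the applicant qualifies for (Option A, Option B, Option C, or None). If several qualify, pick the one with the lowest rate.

Option C

DTI = 3,310/8,050 = 41.1%.
LTV = 17,500/25,500 = 68.6%.
Reserves = 4,160/265 = 15.7 months.
Option A: score 619 < 680; DTI 41.1% ≤ 43%; LTV 68.6% ≤ 95%; employment 34 ≥ 18 mo; reserves 15.7 ≥ 6 mo → does not qualify.
Option B: score 619 < 720; DTI 41.1% > 38%; LTV 68.6% ≤ 95%; employment 34 ≥ 6 mo → does not qualify.
Option C: score 619 ≥ 580; DTI 41.1% ≤ 50%; LTV 68.6% ≤ 97%; employment 34 ≥ 6 mo; reserves 15.7 ≥ 4 mo → qualifies.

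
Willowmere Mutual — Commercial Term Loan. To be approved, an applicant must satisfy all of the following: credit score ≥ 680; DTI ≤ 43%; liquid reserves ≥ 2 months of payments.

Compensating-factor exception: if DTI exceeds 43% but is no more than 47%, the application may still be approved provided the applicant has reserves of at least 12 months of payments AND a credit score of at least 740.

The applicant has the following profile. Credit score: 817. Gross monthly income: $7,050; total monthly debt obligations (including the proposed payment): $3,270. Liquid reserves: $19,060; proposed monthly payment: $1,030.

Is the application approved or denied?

Credit score 817 ≥ 680 (meets base)
DTI = 3,270/7,050 = 46.4% > 43% — standard DTI limit exceeded.
Reserves = 19,060/1,030 = 18.5 months ≥ 2
46.4% falls in the override range (43%–47%), so the compensating-factor test applies.
Override check — reserves: 18.5 mo (ok); score: 817 (ok).
Both compensating conditions met → exception applies.

Approved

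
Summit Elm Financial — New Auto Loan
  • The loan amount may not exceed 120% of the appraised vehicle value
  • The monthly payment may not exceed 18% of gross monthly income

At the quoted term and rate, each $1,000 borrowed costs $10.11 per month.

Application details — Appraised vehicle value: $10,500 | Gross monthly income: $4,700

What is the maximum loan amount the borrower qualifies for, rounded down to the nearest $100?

$12,600

Payment cap: 18% × $4,700 = $846/month.
At $10.11 per $1,000, that supports 846/10.11 × 1,000 ≈ $83,679 → $83,600.
LTV cap: 120% × $10,500 = $12,600 → $12,600.
Binding constraint: loan-to-value.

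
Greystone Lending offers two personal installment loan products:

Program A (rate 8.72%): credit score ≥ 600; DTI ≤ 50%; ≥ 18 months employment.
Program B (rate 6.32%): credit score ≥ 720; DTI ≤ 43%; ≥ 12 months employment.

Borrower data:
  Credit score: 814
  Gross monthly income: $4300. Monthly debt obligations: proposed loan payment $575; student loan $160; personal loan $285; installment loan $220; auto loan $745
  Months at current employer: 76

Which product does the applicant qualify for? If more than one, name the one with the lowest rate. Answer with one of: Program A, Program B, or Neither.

Total debts = (575 + 160 + 285 + 220 + 745) = 1,985; DTI = 1,985/4,300 = 46.2%.
Program A: score 814 ≥ 600; DTI 46.2% ≤ 50%; employment 76 ≥ 18 mo → qualifies.
Program B: score 814 ≥ 720; DTI 46.2% > 43%; employment 76 ≥ 12 mo → does not qualify.

Program A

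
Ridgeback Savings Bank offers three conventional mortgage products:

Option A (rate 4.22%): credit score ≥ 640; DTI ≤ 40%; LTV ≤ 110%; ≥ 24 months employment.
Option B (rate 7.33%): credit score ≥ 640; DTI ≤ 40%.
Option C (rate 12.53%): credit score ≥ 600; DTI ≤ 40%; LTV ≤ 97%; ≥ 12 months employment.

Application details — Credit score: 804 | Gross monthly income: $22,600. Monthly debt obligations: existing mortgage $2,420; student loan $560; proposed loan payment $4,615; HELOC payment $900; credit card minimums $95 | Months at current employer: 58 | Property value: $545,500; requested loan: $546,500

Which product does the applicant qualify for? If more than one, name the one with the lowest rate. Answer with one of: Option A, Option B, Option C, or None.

Option A

Total debts = (2,420 + 560 + 4,615 + 900 + 95) = 8,590; DTI = 8,590/22,600 = 38%.
LTV = 546,500/545,500 = 100.2%.
Option A: score 804 ≥ 640; DTI 38% ≤ 40%; LTV 100.2% ≤ 110%; employment 58 ≥ 24 mo → qualifies.
Option B: score 804 ≥ 640; DTI 38% ≤ 40% → qualifies.
Option C: score 804 ≥ 600; DTI 38% ≤ 40%; LTV 100.2% > 97%; employment 58 ≥ 12 mo → does not qualify.
Qualifying: Option A, Option B. Lowest rate is 4.22% → Option A.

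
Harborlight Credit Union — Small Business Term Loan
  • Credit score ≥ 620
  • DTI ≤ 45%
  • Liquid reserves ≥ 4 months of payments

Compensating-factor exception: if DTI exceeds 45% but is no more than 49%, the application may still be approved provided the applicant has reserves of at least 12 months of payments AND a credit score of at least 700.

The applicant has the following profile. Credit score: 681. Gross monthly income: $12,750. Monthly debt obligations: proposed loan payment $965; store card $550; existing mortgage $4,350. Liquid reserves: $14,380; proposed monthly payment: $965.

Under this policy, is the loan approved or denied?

Credit score 681 ≥ 620 (meets base)
Total debts = (965 + 550 + 4,350) = 5,865. DTI: 5,865 ÷ 12,750 = 46%, over the 45% base limit.
Reserves: 14,380 ÷ 965 = 14.9 months (meets 4-month minimum)
DTI 46% is within the 45%–49% exception band; checking compensating factors.
Reserves 14.9 ≥ 12 months; credit score 681 < 700.
Compensating-factor requirement not fully met.

Denied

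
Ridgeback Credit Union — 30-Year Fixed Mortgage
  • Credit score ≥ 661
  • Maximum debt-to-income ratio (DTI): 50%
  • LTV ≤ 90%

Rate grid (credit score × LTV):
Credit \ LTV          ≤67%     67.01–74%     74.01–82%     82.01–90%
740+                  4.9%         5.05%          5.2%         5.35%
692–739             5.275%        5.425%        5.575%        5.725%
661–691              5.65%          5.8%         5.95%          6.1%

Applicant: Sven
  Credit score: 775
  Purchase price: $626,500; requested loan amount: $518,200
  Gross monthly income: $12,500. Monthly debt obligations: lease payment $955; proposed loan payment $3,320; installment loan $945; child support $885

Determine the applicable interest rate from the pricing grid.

Credit score 775 ≥ 661; Total monthly debts = (955 + 3,320 + 945 + 885) = 6,105. DTI: 6,105 ÷ 12,500 = 48.8%, within the 50% cap
Loan-to-value = 518,200/626,500 = 82.7% — pass (90% max)
Score 775 is in the 740+ band; LTV 82.7% is in the 82.01–90% band → 5.35%.

5.35%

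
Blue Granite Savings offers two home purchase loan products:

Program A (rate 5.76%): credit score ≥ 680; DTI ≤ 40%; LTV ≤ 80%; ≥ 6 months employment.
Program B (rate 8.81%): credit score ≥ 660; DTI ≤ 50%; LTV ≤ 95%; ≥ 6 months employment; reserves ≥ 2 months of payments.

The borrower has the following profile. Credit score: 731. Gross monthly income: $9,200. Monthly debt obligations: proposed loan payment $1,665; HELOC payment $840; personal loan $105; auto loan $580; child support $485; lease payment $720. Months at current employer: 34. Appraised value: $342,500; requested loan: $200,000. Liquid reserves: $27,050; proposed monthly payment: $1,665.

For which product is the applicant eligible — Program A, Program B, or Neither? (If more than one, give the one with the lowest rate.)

Program B

Total debts = (1,665 + 840 + 105 + 580 + 485 + 720) = 4,395; DTI = 4,395/9,200 = 47.8%.
LTV = 200,000/342,500 = 58.4%.
Reserves = 27,050/1,665 = 16.2 months.
Program A: score 731 ≥ 680; DTI 47.8% > 40%; LTV 58.4% ≤ 80%; employment 34 ≥ 6 mo → does not qualify.
Program B: score 731 ≥ 660; DTI 47.8% ≤ 50%; LTV 58.4% ≤ 95%; employment 34 ≥ 6 mo; reserves 16.2 ≥ 2 mo → qualifies.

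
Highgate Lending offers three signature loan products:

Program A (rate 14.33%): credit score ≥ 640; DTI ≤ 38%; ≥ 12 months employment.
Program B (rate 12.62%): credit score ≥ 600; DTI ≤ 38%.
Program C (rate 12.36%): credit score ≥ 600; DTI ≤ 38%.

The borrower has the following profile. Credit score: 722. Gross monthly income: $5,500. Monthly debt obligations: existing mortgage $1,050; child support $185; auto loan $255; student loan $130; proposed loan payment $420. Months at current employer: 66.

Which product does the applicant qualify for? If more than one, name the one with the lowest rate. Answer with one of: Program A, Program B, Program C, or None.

Program C

Total debts = (1,050 + 185 + 255 + 130 + 420) = 2,040; DTI = 2,040/5,500 = 37.1%.
Program A: score 722 ≥ 640; DTI 37.1% ≤ 38%; employment 66 ≥ 12 mo → qualifies.
Program B: score 722 ≥ 600; DTI 37.1% ≤ 38% → qualifies.
Program C: score 722 ≥ 600; DTI 37.1% ≤ 38% → qualifies.
Qualifying: Program A, Program B, Program C. Lowest rate is 12.36% → Program C.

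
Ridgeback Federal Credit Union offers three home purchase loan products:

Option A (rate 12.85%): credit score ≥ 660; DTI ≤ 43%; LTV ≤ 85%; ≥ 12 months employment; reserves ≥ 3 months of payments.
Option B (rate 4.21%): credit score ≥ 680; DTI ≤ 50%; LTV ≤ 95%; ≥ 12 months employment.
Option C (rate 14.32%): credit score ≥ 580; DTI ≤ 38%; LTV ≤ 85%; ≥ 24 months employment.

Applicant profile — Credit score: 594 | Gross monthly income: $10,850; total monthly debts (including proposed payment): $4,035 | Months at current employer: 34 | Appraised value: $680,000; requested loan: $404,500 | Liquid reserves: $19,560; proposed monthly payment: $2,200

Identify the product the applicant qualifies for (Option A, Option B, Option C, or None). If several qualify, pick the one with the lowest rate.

Option C

DTI = 4,035/10,850 = 37.2%.
LTV = 404,500/680,000 = 59.5%.
Reserves = 19,560/2,200 = 8.9 months.
Option A: score 594 < 660; DTI 37.2% ≤ 43%; LTV 59.5% ≤ 85%; employment 34 ≥ 12 mo; reserves 8.9 ≥ 3 mo → does not qualify.
Option B: score 594 < 680; DTI 37.2% ≤ 50%; LTV 59.5% ≤ 95%; employment 34 ≥ 12 mo → does not qualify.
Option C: score 594 ≥ 580; DTI 37.2% ≤ 38%; LTV 59.5% ≤ 85%; employment 34 ≥ 24 mo → qualifies.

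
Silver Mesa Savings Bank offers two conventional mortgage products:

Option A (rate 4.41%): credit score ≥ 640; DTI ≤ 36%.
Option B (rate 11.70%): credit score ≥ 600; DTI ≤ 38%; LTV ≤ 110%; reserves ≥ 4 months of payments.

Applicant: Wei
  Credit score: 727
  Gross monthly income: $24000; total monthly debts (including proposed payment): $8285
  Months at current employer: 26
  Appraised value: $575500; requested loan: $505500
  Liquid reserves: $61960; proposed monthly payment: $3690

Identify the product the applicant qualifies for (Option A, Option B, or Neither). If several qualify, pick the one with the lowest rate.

DTI = 8,285/24,000 = 34.5%.
LTV = 505,500/575,500 = 87.8%.
Reserves = 61,960/3,690 = 16.8 months.
Option A: score 727 ≥ 640; DTI 34.5% ≤ 36% → qualifies.
Option B: score 727 ≥ 600; DTI 34.5% ≤ 38%; LTV 87.8% ≤ 110%; reserves 16.8 ≥ 4 mo → qualifies.
Qualifying: Option A, Option B. Lowest rate is 4.41% → Option A.

Option A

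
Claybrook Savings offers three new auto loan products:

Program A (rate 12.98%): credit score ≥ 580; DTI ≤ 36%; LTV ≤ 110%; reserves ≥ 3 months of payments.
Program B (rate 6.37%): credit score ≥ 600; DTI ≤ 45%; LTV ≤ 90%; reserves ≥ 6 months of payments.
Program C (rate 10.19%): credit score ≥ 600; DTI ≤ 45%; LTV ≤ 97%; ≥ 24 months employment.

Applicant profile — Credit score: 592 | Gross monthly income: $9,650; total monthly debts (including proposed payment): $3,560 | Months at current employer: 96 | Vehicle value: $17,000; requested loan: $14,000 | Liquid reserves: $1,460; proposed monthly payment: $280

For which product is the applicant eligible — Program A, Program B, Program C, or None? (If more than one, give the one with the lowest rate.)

DTI = 3,560/9,650 = 36.9%.
LTV = 14,000/17,000 = 82.4%.
Reserves = 1,460/280 = 5.2 months.
Program A: score 592 ≥ 580; DTI 36.9% > 36%; LTV 82.4% ≤ 110%; reserves 5.2 ≥ 3 mo → does not qualify.
Program B: score 592 < 600; DTI 36.9% ≤ 45%; LTV 82.4% ≤ 90%; reserves 5.2 < 6 mo → does not qualify.
Program C: score 592 < 600; DTI 36.9% ≤ 45%; LTV 82.4% ≤ 97%; employment 96 ≥ 24 mo → does not qualify.

None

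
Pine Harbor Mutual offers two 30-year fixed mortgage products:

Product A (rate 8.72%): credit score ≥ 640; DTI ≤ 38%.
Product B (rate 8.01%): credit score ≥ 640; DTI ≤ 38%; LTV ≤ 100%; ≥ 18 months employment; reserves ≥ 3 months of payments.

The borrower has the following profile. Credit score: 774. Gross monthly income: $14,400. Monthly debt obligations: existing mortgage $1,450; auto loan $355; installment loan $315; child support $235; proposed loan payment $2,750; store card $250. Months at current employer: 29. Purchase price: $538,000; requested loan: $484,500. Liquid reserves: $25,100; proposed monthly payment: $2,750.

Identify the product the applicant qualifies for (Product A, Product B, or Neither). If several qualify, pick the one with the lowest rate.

Total debts = (1,450 + 355 + 315 + 235 + 2,750 + 250) = 5,355; DTI = 5,355/14,400 = 37.2%.
LTV = 484,500/538,000 = 90.1%.
Reserves = 25,100/2,750 = 9.1 months.
Product A: score 774 ≥ 640; DTI 37.2% ≤ 38% → qualifies.
Product B: score 774 ≥ 640; DTI 37.2% ≤ 38%; LTV 90.1% ≤ 100%; employment 29 ≥ 18 mo; reserves 9.1 ≥ 3 mo → qualifies.
Qualifying: Product A, Product B. Lowest rate is 8.01% → Product B.

Product B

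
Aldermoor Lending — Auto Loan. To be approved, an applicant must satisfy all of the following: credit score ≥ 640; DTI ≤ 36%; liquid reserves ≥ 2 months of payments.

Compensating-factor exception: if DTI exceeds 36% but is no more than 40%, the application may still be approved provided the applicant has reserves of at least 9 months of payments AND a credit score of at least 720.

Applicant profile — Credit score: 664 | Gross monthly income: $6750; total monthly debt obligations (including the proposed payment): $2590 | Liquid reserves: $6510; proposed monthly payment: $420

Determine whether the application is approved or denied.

Credit score 664 ≥ 640 (meets base)
DTI: 2,590 ÷ 6,750 = 38.4%, over the 36% base limit.
Reserves: 6,510 ÷ 420 = 15.5 months (meets 2-month minimum)
38.4% falls in the override range (36%–40%), so the compensating-factor test applies.
Reserves 15.5 ≥ 9 months; credit score 664 < 720.
Override conditions not both satisfied; exception does not apply.

Denied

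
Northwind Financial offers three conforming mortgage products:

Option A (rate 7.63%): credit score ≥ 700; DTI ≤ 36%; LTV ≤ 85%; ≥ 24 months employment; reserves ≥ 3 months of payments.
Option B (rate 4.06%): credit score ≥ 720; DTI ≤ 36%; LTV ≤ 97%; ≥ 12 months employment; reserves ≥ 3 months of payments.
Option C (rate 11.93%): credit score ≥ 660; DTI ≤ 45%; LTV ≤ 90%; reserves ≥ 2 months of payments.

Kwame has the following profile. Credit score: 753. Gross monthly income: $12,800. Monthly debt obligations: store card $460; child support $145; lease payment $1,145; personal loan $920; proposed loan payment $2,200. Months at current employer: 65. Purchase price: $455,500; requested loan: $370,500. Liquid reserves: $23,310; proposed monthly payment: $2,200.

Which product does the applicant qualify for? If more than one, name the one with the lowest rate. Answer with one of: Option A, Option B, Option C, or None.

Total debts = (460 + 145 + 1,145 + 920 + 2,200) = 4,870; DTI = 4,870/12,800 = 38%.
LTV = 370,500/455,500 = 81.3%.
Reserves = 23,310/2,200 = 10.6 months.
Option A: score 753 ≥ 700; DTI 38% > 36%; LTV 81.3% ≤ 85%; employment 65 ≥ 24 mo; reserves 10.6 ≥ 3 mo → does not qualify.
Option B: score 753 ≥ 720; DTI 38% > 36%; LTV 81.3% ≤ 97%; employment 65 ≥ 12 mo; reserves 10.6 ≥ 3 mo → does not qualify.
Option C: score 753 ≥ 660; DTI 38% ≤ 45%; LTV 81.3% ≤ 90%; reserves 10.6 ≥ 2 mo → qualifies.

Option C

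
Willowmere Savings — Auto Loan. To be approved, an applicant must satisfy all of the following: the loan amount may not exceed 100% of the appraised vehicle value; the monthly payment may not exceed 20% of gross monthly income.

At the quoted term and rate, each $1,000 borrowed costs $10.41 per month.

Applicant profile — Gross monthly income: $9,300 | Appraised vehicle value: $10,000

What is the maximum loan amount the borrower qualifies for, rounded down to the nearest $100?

$10,000

Payment cap: 20% × $9,300 = $1,860/month.
At $10.41 per $1,000, that supports 1,860/10.41 × 1,000 ≈ $178,674 → $178,600.
LTV cap: 100% × $10,000 = $10,000 → $10,000.
Binding constraint: loan-to-value.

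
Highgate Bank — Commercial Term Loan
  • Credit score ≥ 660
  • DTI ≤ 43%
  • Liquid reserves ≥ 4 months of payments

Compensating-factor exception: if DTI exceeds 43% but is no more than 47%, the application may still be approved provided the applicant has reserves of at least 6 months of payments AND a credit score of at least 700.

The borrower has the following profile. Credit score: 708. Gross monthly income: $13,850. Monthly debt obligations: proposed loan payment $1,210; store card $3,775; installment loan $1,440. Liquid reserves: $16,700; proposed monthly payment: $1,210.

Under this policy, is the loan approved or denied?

Credit score 708 ≥ 660 (meets base)
Total debts = (1,210 + 3,775 + 1,440) = 6,425. DTI = 6,425/13,850 = 46.4% > 43% — standard DTI limit exceeded.
Liquid reserves cover 16,700/1,210 = 13.8 months — ≥ 4 required
DTI 46.4% is within the 43%–47% exception band; checking compensating factors.
Override check — reserves: 13.8 mo (ok); score: 708 (ok).
Both compensating conditions met → exception applies.

Approved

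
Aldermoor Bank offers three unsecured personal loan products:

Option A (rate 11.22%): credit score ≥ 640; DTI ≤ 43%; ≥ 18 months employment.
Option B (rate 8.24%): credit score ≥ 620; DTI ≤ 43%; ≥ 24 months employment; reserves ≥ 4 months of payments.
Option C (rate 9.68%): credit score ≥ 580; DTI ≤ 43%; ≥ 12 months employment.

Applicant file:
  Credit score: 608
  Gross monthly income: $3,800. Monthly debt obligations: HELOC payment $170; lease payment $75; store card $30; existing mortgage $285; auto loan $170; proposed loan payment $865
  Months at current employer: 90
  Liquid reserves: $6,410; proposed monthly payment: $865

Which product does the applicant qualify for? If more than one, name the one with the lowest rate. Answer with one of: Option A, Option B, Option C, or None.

Total debts = (170 + 75 + 30 + 285 + 170 + 865) = 1,595; DTI = 1,595/3,800 = 42%.
Reserves = 6,410/865 = 7.4 months.
Option A: score 608 < 640; DTI 42% ≤ 43%; employment 90 ≥ 18 mo → does not qualify.
Option B: score 608 < 620; DTI 42% ≤ 43%; employment 90 ≥ 24 mo; reserves 7.4 ≥ 4 mo → does not qualify.
Option C: score 608 ≥ 580; DTI 42% ≤ 43%; employment 90 ≥ 12 mo → qualifies.

Option C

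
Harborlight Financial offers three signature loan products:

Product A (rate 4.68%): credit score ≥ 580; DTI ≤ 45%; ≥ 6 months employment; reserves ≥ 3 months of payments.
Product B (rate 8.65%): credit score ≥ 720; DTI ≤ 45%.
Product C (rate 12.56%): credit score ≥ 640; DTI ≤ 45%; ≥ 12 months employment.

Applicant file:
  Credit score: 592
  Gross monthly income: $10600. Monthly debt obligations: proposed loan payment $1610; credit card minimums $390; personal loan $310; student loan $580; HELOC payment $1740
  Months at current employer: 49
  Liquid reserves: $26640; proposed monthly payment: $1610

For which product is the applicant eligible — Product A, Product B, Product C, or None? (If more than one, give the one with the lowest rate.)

Total debts = (1,610 + 390 + 310 + 580 + 1,740) = 4,630; DTI = 4,630/10,600 = 43.7%.
Reserves = 26,640/1,610 = 16.5 months.
Product A: score 592 ≥ 580; DTI 43.7% ≤ 45%; employment 49 ≥ 6 mo; reserves 16.5 ≥ 3 mo → qualifies.
Product B: score 592 < 720; DTI 43.7% ≤ 45% → does not qualify.
Product C: score 592 < 640; DTI 43.7% ≤ 45%; employment 49 ≥ 12 mo → does not qualify.

Product A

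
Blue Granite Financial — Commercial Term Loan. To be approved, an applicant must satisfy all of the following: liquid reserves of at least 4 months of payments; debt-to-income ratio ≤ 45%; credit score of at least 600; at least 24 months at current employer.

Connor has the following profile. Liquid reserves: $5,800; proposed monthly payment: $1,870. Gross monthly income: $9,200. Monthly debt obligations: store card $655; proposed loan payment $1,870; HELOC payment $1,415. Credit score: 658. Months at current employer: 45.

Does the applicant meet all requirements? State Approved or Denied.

Denied

Liquid reserves cover 5,800/1,870 = 3.1 months — < 4 required
Total monthly debts = (655 + 1,870 + 1,415) = 3,940. DTI = 3,940/9,200 = 42.8% ≤ 45%
Credit score 658 ≥ 600 (meets)
Employment 45 ≥ 24 months
Fails on reserves.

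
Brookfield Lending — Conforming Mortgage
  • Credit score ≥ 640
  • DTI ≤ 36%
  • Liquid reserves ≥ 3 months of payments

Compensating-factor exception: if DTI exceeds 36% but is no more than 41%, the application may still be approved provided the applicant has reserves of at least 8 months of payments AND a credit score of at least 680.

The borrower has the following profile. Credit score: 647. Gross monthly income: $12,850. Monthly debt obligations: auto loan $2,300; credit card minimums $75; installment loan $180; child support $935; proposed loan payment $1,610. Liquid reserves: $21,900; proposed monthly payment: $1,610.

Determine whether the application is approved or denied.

Credit score 647 ≥ 640 (meets base)
Total debts = (2,300 + 75 + 180 + 935 + 1,610) = 5,100. DTI: 5,100 ÷ 12,850 = 39.7%, over the 36% base limit.
Reserves: 21,900 ÷ 1,610 = 13.6 months (meets 3-month minimum)
39.7% falls in the override range (36%–41%), so the compensating-factor test applies.
Reserves 13.6 ≥ 8 months; credit score 647 < 680.
Override conditions not both satisfied; exception does not apply.

Denied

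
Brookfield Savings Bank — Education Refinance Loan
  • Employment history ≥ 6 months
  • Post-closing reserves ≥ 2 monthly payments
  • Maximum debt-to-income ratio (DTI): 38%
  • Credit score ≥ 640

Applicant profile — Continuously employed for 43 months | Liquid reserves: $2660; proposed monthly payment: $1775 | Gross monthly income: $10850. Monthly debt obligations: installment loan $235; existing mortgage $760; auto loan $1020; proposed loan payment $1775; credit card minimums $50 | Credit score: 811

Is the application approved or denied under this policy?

Employment 43 ≥ 6 months
Reserves = 2,660/1,775 = 1.5 months < 2
Total monthly debts = (235 + 760 + 1,020 + 1,775 + 50) = 3,840. DTI: 3,840 ÷ 10,850 = 35.4%, within the 38% cap
Credit score 811 ≥ 640 (meets)
Fails on reserves.

Denied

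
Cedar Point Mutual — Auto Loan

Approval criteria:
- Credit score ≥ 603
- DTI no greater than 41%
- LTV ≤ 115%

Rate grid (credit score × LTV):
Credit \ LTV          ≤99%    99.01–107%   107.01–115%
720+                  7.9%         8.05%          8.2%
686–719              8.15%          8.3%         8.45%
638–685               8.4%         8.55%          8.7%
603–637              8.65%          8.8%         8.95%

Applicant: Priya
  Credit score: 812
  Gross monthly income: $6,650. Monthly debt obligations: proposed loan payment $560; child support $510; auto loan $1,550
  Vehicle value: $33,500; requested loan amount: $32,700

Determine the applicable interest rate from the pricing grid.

Credit score 812 ≥ 603; Total monthly debts = (560 + 510 + 1,550) = 2,620. DTI = 2,620/6,650 = 39.4% ≤ 41%
LTV: 32,700 ÷ 33,500 = 97.6%, within 115% cap
Row: 812 falls in 720+. Column: 97.6% falls in ≤99%. Rate = 7.9%.

7.9%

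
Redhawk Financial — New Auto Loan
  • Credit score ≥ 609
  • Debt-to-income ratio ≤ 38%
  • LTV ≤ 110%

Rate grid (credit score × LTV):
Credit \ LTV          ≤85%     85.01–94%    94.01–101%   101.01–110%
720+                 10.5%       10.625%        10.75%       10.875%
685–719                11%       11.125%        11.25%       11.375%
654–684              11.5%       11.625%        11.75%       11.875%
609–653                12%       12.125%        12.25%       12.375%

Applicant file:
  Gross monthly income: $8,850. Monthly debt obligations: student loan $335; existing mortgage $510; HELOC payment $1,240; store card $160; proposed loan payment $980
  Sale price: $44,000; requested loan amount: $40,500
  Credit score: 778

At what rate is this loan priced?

10.625%

Credit score 778 ≥ 609; Total monthly debts = (335 + 510 + 1,240 + 160 + 980) = 3,225. DTI = 3,225/8,850 = 36.4% ≤ 38%
LTV = 40,500/44,000 = 92% ≤ 110%
Credit 778 → row 720+; LTV 92% → column 85.01–94%. Grid cell → 10.625%.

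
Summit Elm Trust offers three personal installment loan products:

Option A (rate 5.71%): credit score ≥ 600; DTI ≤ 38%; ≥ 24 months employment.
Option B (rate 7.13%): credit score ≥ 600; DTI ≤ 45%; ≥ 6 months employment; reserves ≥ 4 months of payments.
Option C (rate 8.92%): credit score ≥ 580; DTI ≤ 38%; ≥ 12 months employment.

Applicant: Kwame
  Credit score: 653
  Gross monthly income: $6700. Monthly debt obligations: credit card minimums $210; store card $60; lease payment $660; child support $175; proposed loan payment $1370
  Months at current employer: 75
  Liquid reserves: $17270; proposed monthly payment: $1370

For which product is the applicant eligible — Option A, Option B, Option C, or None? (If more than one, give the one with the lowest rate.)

Total debts = (210 + 60 + 660 + 175 + 1,370) = 2,475; DTI = 2,475/6,700 = 36.9%.
Reserves = 17,270/1,370 = 12.6 months.
Option A: score 653 ≥ 600; DTI 36.9% ≤ 38%; employment 75 ≥ 24 mo → qualifies.
Option B: score 653 ≥ 600; DTI 36.9% ≤ 45%; employment 75 ≥ 6 mo; reserves 12.6 ≥ 4 mo → qualifies.
Option C: score 653 ≥ 580; DTI 36.9% ≤ 38%; employment 75 ≥ 12 mo → qualifies.
Qualifying: Option A, Option B, Option C. Lowest rate is 5.71% → Option A.

Option A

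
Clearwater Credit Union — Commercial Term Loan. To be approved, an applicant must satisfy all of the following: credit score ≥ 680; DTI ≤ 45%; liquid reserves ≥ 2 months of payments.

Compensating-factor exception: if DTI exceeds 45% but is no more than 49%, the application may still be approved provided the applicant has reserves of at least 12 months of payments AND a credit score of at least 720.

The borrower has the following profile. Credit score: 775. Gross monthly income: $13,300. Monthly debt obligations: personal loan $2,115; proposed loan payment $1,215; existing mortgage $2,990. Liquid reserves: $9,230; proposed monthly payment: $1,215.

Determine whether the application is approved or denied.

Denied

Credit score 775 ≥ 680 (meets base)
Total debts = (2,115 + 1,215 + 2,990) = 6,320. DTI: 6,320 ÷ 13,300 = 47.5%, over the 45% base limit.
Reserves: 9,230 ÷ 1,215 = 7.6 months (meets 2-month minimum)
DTI 47.5% is within the 45%–49% exception band; checking compensating factors.
Override check — reserves: 7.6 mo (short of 12); score: 775 (ok).
Compensating-factor requirement not fully met.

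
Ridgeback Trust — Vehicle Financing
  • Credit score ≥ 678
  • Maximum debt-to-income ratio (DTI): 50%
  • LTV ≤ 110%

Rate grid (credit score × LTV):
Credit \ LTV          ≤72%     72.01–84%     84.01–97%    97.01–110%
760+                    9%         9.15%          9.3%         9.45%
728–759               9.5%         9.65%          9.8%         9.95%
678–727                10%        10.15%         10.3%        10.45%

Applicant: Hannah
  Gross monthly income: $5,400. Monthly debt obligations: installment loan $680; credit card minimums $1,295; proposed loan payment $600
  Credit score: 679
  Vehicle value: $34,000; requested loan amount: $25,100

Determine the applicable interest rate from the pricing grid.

10.15%

Credit score 679 ≥ 678; Total monthly debts = (680 + 1,295 + 600) = 2,575. Debt-to-income = 2,575/5,400 = 47.7% — meets 50% limit
Loan-to-value = 25,100/34,000 = 73.8% — pass (110% max)
Row: 679 falls in 678–727. Column: 73.8% falls in 72.01–84%. Rate = 10.15%.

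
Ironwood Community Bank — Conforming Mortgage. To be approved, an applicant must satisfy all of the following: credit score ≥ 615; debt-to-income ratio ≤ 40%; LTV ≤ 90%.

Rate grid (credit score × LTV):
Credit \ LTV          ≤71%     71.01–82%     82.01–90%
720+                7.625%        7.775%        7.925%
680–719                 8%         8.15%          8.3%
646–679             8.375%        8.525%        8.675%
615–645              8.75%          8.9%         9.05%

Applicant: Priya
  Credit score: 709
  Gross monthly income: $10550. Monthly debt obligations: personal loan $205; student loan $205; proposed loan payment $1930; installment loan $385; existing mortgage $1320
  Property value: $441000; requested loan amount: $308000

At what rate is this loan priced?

Credit score 709 ≥ 615; Total monthly debts = (205 + 205 + 1,930 + 385 + 1,320) = 4,045. DTI = 4,045/10,550 = 38.3% ≤ 40%
LTV = 308,000/441,000 = 69.8% ≤ 90%
Credit 709 → row 680–719; LTV 69.8% → column ≤71%. Grid cell → 8%.

8%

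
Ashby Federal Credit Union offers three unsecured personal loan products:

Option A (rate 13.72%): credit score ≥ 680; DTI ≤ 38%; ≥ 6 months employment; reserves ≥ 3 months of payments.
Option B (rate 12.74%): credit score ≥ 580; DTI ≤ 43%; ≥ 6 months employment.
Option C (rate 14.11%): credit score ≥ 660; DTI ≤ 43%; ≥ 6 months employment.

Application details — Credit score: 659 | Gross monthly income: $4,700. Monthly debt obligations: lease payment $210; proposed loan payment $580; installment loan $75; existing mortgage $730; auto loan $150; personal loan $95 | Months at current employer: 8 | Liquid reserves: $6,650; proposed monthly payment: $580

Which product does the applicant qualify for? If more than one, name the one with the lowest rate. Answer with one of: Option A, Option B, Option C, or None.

Option B

Total debts = (210 + 580 + 75 + 730 + 150 + 95) = 1,840; DTI = 1,840/4,700 = 39.1%.
Reserves = 6,650/580 = 11.5 months.
Option A: score 659 < 680; DTI 39.1% > 38%; employment 8 ≥ 6 mo; reserves 11.5 ≥ 3 mo → does not qualify.
Option B: score 659 ≥ 580; DTI 39.1% ≤ 43%; employment 8 ≥ 6 mo → qualifies.
Option C: score 659 < 660; DTI 39.1% ≤ 43%; employment 8 ≥ 6 mo → does not qualify.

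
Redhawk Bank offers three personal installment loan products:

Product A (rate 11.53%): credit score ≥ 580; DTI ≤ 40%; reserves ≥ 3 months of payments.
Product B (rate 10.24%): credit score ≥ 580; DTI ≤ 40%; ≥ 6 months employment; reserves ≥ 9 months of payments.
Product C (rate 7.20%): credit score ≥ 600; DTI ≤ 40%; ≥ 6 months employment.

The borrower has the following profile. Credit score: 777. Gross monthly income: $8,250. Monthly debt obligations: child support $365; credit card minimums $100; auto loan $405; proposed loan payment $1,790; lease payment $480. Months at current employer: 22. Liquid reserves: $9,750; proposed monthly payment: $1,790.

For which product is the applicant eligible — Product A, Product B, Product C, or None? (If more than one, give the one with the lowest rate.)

Product C

Total debts = (365 + 100 + 405 + 1,790 + 480) = 3,140; DTI = 3,140/8,250 = 38.1%.
Reserves = 9,750/1,790 = 5.4 months.
Product A: score 777 ≥ 580; DTI 38.1% ≤ 40%; reserves 5.4 ≥ 3 mo → qualifies.
Product B: score 777 ≥ 580; DTI 38.1% ≤ 40%; employment 22 ≥ 6 mo; reserves 5.4 < 9 mo → does not qualify.
Product C: score 777 ≥ 600; DTI 38.1% ≤ 40%; employment 22 ≥ 6 mo → qualifies.
Qualifying: Product A, Product C. Lowest rate is 7.20% → Product C.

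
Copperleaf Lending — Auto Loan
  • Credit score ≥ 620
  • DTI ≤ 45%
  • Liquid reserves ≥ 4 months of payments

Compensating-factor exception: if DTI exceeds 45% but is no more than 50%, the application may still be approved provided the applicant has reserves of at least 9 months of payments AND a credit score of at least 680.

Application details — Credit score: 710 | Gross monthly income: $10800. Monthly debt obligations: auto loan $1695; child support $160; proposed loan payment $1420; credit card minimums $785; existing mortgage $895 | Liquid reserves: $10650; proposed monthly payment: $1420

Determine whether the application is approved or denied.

Denied

Credit score 710 ≥ 620 (meets base)
Total debts = (1,695 + 160 + 1,420 + 785 + 895) = 4,955. DTI: 4,955 ÷ 10,800 = 45.9%, over the 45% base limit.
Liquid reserves cover 10,650/1,420 = 7.5 months — ≥ 4 required
45.9% falls in the override range (45%–50%), so the compensating-factor test applies.
Reserves 7.5 < 9 months; credit score 710 ≥ 680.
Override conditions not both satisfied; exception does not apply.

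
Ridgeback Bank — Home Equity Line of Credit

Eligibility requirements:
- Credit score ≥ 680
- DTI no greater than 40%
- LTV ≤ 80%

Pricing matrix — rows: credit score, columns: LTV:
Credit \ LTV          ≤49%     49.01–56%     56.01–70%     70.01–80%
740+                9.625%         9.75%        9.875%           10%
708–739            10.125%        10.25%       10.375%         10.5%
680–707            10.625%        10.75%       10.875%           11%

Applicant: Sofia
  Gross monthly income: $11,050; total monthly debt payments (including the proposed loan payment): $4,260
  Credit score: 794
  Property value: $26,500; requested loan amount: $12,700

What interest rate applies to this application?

Credit score 794 ≥ 680; DTI: 4,260 ÷ 11,050 = 38.6%, within the 40% cap
Loan-to-value = 12,700/26,500 = 47.9% — pass (80% max)
Credit 794 → row 740+; LTV 47.9% → column ≤49%. Grid cell → 9.625%.

9.625%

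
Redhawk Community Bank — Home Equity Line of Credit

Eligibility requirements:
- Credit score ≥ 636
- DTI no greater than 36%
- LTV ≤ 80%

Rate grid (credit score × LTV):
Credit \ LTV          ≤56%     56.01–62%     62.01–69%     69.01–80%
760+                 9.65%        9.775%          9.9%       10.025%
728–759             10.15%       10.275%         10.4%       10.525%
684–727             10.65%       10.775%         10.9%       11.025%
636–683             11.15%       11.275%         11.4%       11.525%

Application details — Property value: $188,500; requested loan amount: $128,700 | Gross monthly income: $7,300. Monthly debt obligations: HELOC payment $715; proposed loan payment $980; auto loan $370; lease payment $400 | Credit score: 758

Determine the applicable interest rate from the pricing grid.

Credit score 758 ≥ 636; Total monthly debts = (715 + 980 + 370 + 400) = 2,465. DTI = 2,465/7,300 = 33.8% ≤ 36%
LTV: 128,700 ÷ 188,500 = 68.3%, within 80% cap
Credit 758 → row 728–759; LTV 68.3% → column 62.01–69%. Grid cell → 10.4%.

10.4%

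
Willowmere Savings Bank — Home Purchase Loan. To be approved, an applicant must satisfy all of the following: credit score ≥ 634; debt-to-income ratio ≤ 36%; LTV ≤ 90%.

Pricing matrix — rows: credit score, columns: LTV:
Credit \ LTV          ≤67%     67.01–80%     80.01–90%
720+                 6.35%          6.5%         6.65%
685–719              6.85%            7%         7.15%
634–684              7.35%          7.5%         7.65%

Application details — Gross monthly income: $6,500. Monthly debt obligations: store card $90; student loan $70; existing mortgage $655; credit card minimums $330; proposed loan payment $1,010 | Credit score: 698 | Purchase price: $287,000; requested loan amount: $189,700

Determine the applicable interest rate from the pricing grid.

6.85%

Credit score 698 ≥ 634; Total monthly debts = (90 + 70 + 655 + 330 + 1,010) = 2,155. Debt-to-income = 2,155/6,500 = 33.2% — meets 36% limit
LTV: 189,700 ÷ 287,000 = 66.1%, within 90% cap
Credit 698 → row 685–719; LTV 66.1% → column ≤67%. Grid cell → 6.85%.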